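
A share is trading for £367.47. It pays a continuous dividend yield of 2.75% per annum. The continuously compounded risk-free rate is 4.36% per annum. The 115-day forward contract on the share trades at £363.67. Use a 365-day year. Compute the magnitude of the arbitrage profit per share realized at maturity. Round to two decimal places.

£5.67 per share

Fair forward: F* = S·e^(carry·T), with carry = (r − q) = 0.0436 − 0.0275 = 0.0161
F* = 367.47 · e^(0.0161 × 115/365) = 367.47 · e^0.005073 = 367.47 × 1.005086 = £369.3390
Market £363.67 < fair £369.3390: forward underpriced → reverse cash-and-carry (short spot, go long the forward).
At maturity, profit = |F_mkt − F*| = |363.67 − 369.3390| = £5.67 per share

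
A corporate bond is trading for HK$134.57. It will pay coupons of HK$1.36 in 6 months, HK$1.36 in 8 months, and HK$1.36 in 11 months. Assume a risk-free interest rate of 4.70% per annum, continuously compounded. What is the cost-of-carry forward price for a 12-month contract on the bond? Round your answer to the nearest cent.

PV(coupons) I = 1.36·e^(−0.0470·6/12) + 1.36·e^(−0.0470·8/12) + 1.36·e^(−0.0470·11/12)
I = 1.3284 + 1.3180 + 1.3027 = 3.9491
F = (S − I)·e^(rT) = (134.57 − 3.9491) · e^(0.0470·12/12)
= 130.6209 · e^0.047000 = 130.6209 × 1.048122 = HK$136.91

HK$136.91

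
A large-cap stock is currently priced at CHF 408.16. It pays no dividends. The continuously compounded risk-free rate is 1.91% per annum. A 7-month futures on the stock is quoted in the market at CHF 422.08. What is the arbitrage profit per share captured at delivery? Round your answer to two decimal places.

Fair futures: F* = S·e^(carry·T), with carry = r = 0.0191
F* = 408.16 · e^(0.0191 × 7/12) = 408.16 · e^0.011142 = 408.16 × 1.011204 = CHF 412.7330
Market CHF 422.08 > fair CHF 412.7330: forward overpriced → cash-and-carry (buy spot, short the forward).
At maturity, profit = |F_mkt − F*| = |422.08 − 412.7330| = CHF 9.35 per share

CHF 9.35 per share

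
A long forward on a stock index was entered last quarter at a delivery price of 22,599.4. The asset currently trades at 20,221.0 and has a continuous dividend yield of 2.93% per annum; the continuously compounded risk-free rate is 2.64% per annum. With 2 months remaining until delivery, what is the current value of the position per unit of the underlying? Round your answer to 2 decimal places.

Current fair forward for the remaining 2 months: F = S·e^((r − q)·T), (r − q) = 0.0264 − 0.0293 = -0.0029
F = 20221.0 · e^(-0.0029 × 2/12) = 20221.0 × 0.99951678 = 20211.2288
Value of long forward = (F − K)·e^(−rT) = (20211.2288 − 22599.4) · e^(−0.0264·2/12)
= -2388.1712 × 0.99560967 = -2377.69

-2377.69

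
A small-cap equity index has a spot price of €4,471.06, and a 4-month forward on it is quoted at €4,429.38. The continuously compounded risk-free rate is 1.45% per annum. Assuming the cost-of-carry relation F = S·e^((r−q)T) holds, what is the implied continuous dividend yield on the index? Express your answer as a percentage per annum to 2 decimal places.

4.26%

From F = S·e^((r−q)T): (r − q) = ln(F/S)/T
ln(4429.38/4471.06) = ln(0.990678) = -0.009366
(r − q) = -0.009366 / (4/12) = -0.028098
q = r − ln(F/S)/T = 0.0145 + 0.028098 = 0.042598
q = 4.26%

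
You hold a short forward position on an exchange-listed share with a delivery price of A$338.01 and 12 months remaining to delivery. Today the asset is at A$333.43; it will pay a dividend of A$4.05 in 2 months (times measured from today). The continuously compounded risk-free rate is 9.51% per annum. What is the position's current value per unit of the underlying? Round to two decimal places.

-A$22.10

PV(remaining dividends) I = 4.05·e^(−0.0951·2/12) = 3.9863
Current forward F = (S − I)·e^(rT) = (333.43 − 3.9863)·e^(0.0951·12/12) = 329.4437 × 1.099769 = 362.3120
Value (long) = (F − K)·e^(−rT) = (362.3120 − 338.01) × 0.909282 = 22.0974
Short position value = −(long value) = -A$22.10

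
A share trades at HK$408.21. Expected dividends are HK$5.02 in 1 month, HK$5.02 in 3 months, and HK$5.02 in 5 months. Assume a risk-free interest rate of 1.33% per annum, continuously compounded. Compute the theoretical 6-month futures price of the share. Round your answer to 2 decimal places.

HK$395.82

PV(dividends) I = 5.02·e^(−0.0133·1/12) + 5.02·e^(−0.0133·3/12) + 5.02·e^(−0.0133·5/12)
I = 5.0144 + 5.0033 + 4.9923 = 15.0100
F = (S − I)·e^(rT) = (408.21 − 15.0100) · e^(0.0133·6/12)
= 393.2000 · e^0.006650 = 393.2000 × 1.006672 = HK$395.82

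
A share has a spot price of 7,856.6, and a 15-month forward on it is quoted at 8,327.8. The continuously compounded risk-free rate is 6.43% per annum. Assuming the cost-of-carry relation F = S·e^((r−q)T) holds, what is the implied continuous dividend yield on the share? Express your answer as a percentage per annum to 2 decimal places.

1.77%

From F = S·e^((r−q)T): (r − q) = ln(F/S)/T
ln(8327.8/7856.6) = ln(1.059975) = 0.058245
(r − q) = 0.058245 / (15/12) = 0.046596
q = r − ln(F/S)/T = 0.0643 − 0.046596 = 0.017704
q = 1.77%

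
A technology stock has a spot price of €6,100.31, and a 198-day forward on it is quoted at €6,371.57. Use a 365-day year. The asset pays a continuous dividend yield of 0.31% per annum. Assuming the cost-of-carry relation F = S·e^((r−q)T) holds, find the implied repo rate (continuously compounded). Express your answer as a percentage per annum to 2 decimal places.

8.33%

From F = S·e^((r−q)T): (r − q) = ln(F/S)/T
ln(6371.57/6100.31) = ln(1.044467) = 0.043507
(r − q) = 0.043507 / (198/365) = 0.080202
r = ln(F/S)/T + q = 0.080202 + 0.0031 = 0.083302
r = 8.33%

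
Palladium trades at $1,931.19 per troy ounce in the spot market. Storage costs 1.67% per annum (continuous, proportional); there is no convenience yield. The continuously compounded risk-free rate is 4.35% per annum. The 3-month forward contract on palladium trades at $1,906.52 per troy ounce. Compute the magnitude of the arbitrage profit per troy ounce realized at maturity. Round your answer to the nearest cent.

Fair forward: F* = S·e^(carry·T), with carry = (r + u) = 0.0435 + 0.0167 = 0.0602
F* = 1931.19 · e^(0.0602 × 3/12) = 1931.19 · e^0.01505000 = 1931.19 × 1.01516382 = $1960.4742
Market $1906.52 < fair $1960.4742: forward underpriced → reverse cash-and-carry (short spot, go long the forward).
At maturity, profit = |F_mkt − F*| = |1906.52 − 1960.4742| = $53.95 per troy ounce

$53.95 per troy ounce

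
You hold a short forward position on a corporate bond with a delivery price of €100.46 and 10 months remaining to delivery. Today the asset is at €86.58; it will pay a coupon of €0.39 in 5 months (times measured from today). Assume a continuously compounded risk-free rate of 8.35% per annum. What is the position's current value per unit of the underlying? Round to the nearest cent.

€7.50

PV(remaining coupons) I = 0.39·e^(−0.0835·5/12) = 0.3767
Current forward F = (S − I)·e^(rT) = (86.58 − 0.3767)·e^(0.0835·10/12) = 86.2033 × 1.072061 = 92.4152
Value (long) = (F − K)·e^(−rT) = (92.4152 − 100.46) × 0.932782 = -7.5040
Short position value = −(long value) = €7.50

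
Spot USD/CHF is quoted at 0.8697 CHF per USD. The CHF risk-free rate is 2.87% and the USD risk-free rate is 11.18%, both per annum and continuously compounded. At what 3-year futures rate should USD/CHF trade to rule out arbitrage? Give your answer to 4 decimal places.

F = S·e^((r_CHF − r_USD)T) = 0.8697 · e^((0.0287 − 0.1118) × 3)
= 0.8697 · e^-0.249300 = 0.8697 × 0.779346
F = 0.6778 CHF per USD

0.6778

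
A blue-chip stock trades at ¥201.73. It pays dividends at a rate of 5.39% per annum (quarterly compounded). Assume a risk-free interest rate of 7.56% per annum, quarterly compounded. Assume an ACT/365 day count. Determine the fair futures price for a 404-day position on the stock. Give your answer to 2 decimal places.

¥206.55

F = S · (1+r/4)^(4T) / (1+q/4)^(4T)
= 201.73 × 1.086430 / 1.061052 = 201.73 × 1.023918
F = ¥206.55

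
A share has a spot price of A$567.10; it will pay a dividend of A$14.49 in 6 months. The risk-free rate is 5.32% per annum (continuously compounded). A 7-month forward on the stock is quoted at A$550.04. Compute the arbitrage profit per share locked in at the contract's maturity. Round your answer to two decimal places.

A$20.38 per share

PV(dividends) I = 14.49·e^(−0.0532·6/12) = 14.1096
Fair forward F* = (S − I)·e^(rT) = (567.10 − 14.1096)·e^0.031033 = 552.9904 × 1.031520 = 570.4207
Market A$550.04 < fair 570.4207: forward underpriced → reverse cash-and-carry (short the stock, invest proceeds at r, pay the dividends, go long the forward).
Profit at T = |F_mkt − F*| = |550.04 − 570.4207| = A$20.38 per share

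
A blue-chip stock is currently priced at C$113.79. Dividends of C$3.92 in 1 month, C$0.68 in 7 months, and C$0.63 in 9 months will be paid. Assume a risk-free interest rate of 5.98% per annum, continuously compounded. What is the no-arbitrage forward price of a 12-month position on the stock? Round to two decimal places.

C$115.32

PV(dividends) I = 3.92·e^(−0.0598·1/12) + 0.68·e^(−0.0598·7/12) + 0.63·e^(−0.0598·9/12)
I = 3.9005 + 0.6567 + 0.6024 = 5.1596
F = (S − I)·e^(rT) = (113.79 − 5.1596) · e^(0.0598·12/12)
= 108.6304 · e^0.059800 = 108.6304 × 1.061624 = C$115.32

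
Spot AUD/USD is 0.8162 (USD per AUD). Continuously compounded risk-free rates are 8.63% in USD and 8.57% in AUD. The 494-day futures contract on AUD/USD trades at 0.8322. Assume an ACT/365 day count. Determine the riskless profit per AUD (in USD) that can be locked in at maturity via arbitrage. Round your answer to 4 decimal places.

Fair futures: F* = S·e^(carry·T), with carry = (r_USD − r_AUD) = 0.0863 − 0.0857 = 0.0006
F* = 0.8162 · e^(0.0006 × 494/365) = 0.8162 · e^0.000812 = 0.8162 × 1.000812 = 0.8169
Market 0.8322 > fair 0.8169: forward overpriced → cash-and-carry (buy spot, short the forward).
At maturity, profit = |F_mkt − F*| = |0.8322 − 0.8169| = 0.0153 per AUD (in USD)

0.0153 per AUD (in USD)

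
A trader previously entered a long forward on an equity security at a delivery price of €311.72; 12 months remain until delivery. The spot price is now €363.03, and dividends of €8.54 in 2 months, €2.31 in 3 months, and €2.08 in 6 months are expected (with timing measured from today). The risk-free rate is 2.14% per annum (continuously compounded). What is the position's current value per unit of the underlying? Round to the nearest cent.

PV(remaining dividends) I = 8.54·e^(−0.0214·2/12) + 2.31·e^(−0.0214·3/12) + 2.08·e^(−0.0214·6/12) = 12.8651
Current forward F = (S − I)·e^(rT) = (363.03 − 12.8651)·e^(0.0214·12/12) = 350.1649 × 1.021631 = 357.7393
Value (long) = (F − K)·e^(−rT) = (357.7393 − 311.72) × 0.978827 = 45.0449
Value = €45.04

€45.04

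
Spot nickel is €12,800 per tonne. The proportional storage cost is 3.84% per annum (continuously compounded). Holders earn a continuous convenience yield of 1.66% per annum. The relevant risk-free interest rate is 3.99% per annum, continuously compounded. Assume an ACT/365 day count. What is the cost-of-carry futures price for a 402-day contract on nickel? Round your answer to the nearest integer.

€13,700 per tonne

Net carry = r + u − y = 0.0399 + 0.0384 − 0.0166 = 0.0617
F = S·e^((r+u−y)T) = 12800 · e^(0.0617 × 402/365) = 12800 · e^0.067955
= 12800 × 1.070317 = €13,700 per tonne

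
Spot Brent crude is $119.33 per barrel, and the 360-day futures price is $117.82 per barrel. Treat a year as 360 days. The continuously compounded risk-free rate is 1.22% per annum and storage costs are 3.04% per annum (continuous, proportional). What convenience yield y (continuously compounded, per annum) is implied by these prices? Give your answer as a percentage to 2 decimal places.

F = S·e^((r+u−y)T) ⇒ (r+u−y) = ln(F/S)/T
ln(117.82/119.33) = -0.012735; /T ⇒ -0.012735
y = r + u − ln(F/S)/T = 0.0122 + 0.0304 + 0.012735 = 0.055335
y = 5.53%

5.53%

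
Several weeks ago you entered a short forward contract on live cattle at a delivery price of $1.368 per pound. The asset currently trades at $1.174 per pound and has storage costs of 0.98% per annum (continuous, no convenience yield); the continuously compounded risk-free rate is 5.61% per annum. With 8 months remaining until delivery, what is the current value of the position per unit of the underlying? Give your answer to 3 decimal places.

Current fair forward for the remaining 8 months: F = S·e^((r + u)·T), (r + u) = 0.0561 + 0.0098 = 0.0659
F = 1.174 · e^(0.0659 × 8/12) = 1.174 × 1.044913 = 1.2267
Value of long forward = (F − K)·e^(−rT) = (1.2267 − 1.368) · e^(−0.0561·8/12)
= -0.1413 × 0.963291 = -0.136
Short position value = −(long value) = $0.136

$0.136 per pound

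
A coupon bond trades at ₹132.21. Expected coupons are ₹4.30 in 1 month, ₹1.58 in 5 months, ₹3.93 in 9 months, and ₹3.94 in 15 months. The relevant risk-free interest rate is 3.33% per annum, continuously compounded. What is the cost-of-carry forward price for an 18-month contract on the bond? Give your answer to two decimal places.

₹124.83

PV(coupons) I = 4.30·e^(−0.0333·1/12) + 1.58·e^(−0.0333·5/12) + 3.93·e^(−0.0333·9/12) + 3.94·e^(−0.0333·15/12)
I = 4.2881 + 1.5582 + 3.8331 + 3.7794 = 13.4588
F = (S − I)·e^(rT) = (132.21 − 13.4588) · e^(0.0333·18/12)
= 118.7512 · e^0.049950 = 118.7512 × 1.051219 = ₹124.83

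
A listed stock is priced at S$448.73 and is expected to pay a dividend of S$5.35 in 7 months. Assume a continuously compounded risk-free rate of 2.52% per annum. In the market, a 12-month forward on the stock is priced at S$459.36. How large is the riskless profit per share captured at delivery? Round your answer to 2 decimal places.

S$4.58 per share

PV(dividends) I = 5.35·e^(−0.0252·7/12) = 5.2719
Fair forward F* = (S − I)·e^(rT) = (448.73 − 5.2719)·e^0.025200 = 443.4581 × 1.025520 = 454.7752
Market S$459.36 > fair 454.7752: forward overpriced → cash-and-carry (borrow at r, buy the stock and collect the dividends, short the forward).
Profit at T = |F_mkt − F*| = |459.36 − 454.7752| = S$4.58 per share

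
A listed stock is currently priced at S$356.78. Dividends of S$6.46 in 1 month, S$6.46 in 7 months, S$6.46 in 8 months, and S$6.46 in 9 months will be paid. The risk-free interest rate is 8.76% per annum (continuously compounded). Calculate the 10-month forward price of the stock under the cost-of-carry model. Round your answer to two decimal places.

PV(dividends) I = 6.46·e^(−0.0876·1/12) + 6.46·e^(−0.0876·7/12) + 6.46·e^(−0.0876·8/12) + 6.46·e^(−0.0876·9/12)
I = 6.4130 + 6.1382 + 6.0935 + 6.0492 = 24.6939
F = (S − I)·e^(rT) = (356.78 − 24.6939) · e^(0.0876·10/12)
= 332.0861 · e^0.073000 = 332.0861 × 1.075731 = S$357.24

S$357.24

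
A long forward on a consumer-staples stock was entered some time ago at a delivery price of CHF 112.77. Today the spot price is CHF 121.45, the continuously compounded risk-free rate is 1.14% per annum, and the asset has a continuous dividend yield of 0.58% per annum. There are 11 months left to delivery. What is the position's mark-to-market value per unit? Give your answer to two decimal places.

Current fair forward for the remaining 11 months: F = S·e^((r − q)·T), (r − q) = 0.0114 − 0.0058 = 0.0056
F = 121.45 · e^(0.0056 × 11/12) = 121.45 × 1.005147 = 122.0751
Value of long forward = (F − K)·e^(−rT) = (122.0751 − 112.77) · e^(−0.0114·11/12)
= 9.3051 × 0.989604 = 9.21

CHF 9.21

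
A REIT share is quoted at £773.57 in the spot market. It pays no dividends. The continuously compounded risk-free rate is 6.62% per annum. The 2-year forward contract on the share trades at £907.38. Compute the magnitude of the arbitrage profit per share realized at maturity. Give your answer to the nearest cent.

£24.30 per share

Fair forward: F* = S·e^(carry·T), with carry = r = 0.0662
F* = 773.57 · e^(0.0662 × 2) = 773.57 · e^0.132400 = 773.57 × 1.141565 = £883.0804
Market £907.38 > fair £883.0804: forward overpriced → cash-and-carry (buy spot, short the forward).
At maturity, profit = |F_mkt − F*| = |907.38 − 883.0804| = £24.30 per share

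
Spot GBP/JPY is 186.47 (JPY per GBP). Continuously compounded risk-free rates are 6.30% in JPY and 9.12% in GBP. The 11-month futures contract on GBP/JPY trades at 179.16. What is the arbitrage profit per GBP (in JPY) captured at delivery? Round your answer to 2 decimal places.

2.55 per GBP (in JPY)

Fair futures: F* = S·e^(carry·T), with carry = (r_JPY − r_GBP) = 0.0630 − 0.0912 = -0.0282
F* = 186.47 · e^(-0.0282 × 11/12) = 186.47 · e^-0.025850 = 186.47 × 0.974481 = 181.7115
Market 179.16 < fair 181.7115: forward underpriced → reverse cash-and-carry (short spot, go long the forward).
At maturity, profit = |F_mkt − F*| = |179.16 − 181.7115| = 2.55 per GBP (in JPY)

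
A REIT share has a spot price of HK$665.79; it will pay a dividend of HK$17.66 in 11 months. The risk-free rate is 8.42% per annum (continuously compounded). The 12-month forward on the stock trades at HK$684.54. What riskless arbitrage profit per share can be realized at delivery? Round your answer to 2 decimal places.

PV(dividends) I = 17.66·e^(−0.0842·11/12) = 16.3482
Fair forward F* = (S − I)·e^(rT) = (665.79 − 16.3482)·e^0.084200 = 649.4418 × 1.087846 = 706.4927
Market HK$684.54 < fair 706.4927: forward underpriced → reverse cash-and-carry (short the stock, invest proceeds at r, pay the dividends, go long the forward).
Profit at T = |F_mkt − F*| = |684.54 − 706.4927| = HK$21.95 per share

HK$21.95 per share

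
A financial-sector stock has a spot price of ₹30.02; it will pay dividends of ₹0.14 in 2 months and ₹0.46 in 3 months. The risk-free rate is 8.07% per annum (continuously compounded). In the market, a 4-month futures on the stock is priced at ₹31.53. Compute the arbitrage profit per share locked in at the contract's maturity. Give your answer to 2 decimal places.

₹1.30 per share

PV(dividends) I = 0.14·e^(−0.0807·2/12) + 0.46·e^(−0.0807·3/12) = 0.5889
Fair futures F* = (S − I)·e^(rT) = (30.02 − 0.5889)·e^0.026900 = 29.4311 × 1.027265 = 30.2335
Market ₹31.53 > fair 30.2335: forward overpriced → cash-and-carry (borrow at r, buy the stock and collect the dividends, short the forward).
Profit at T = |F_mkt − F*| = |31.53 − 30.2335| = ₹1.30 per share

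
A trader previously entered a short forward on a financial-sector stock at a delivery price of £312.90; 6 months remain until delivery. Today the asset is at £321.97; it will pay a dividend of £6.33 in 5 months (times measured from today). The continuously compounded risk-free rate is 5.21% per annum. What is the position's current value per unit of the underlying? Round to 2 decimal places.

PV(remaining dividends) I = 6.33·e^(−0.0521·5/12) = 6.1941
Current forward F = (S − I)·e^(rT) = (321.97 − 6.1941)·e^(0.0521·6/12) = 315.7759 × 1.026392 = 324.1099
Value (long) = (F − K)·e^(−rT) = (324.1099 − 312.90) × 0.974286 = 10.9216
Short position value = −(long value) = -£10.92

-£10.92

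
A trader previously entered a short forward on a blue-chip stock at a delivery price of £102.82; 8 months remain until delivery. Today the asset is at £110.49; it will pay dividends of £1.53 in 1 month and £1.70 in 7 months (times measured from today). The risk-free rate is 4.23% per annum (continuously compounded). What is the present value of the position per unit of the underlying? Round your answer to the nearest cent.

-£7.35

PV(remaining dividends) I = 1.53·e^(−0.0423·1/12) + 1.70·e^(−0.0423·7/12) = 3.1832
Current forward F = (S − I)·e^(rT) = (110.49 − 3.1832)·e^(0.0423·8/12) = 107.3068 × 1.028601 = 110.3759
Value (long) = (F − K)·e^(−rT) = (110.3759 − 102.82) × 0.972194 = 7.3458
Short position value = −(long value) = -£7.35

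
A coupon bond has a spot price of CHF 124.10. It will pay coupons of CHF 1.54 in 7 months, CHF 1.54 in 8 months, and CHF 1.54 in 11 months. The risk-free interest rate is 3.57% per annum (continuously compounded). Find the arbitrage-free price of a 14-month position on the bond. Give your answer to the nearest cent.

CHF 124.68

PV(coupons) I = 1.54·e^(−0.0357·7/12) + 1.54·e^(−0.0357·8/12) + 1.54·e^(−0.0357·11/12)
I = 1.5083 + 1.5038 + 1.4904 = 4.5025
F = (S − I)·e^(rT) = (124.10 − 4.5025) · e^(0.0357·14/12)
= 119.5975 · e^0.041650 = 119.5975 × 1.042530 = CHF 124.68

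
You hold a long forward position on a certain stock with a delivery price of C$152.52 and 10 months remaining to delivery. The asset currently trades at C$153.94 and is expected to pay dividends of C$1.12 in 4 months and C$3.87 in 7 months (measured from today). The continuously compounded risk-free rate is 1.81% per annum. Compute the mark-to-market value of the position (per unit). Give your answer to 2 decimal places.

-C$1.24

PV(remaining dividends) I = 1.12·e^(−0.0181·4/12) + 3.87·e^(−0.0181·7/12) = 4.9426
Current forward F = (S − I)·e^(rT) = (153.94 − 4.9426)·e^(0.0181·10/12) = 148.9974 × 1.015198 = 151.2619
Value (long) = (F − K)·e^(−rT) = (151.2619 − 152.52) × 0.985030 = -1.2393
Value = -C$1.24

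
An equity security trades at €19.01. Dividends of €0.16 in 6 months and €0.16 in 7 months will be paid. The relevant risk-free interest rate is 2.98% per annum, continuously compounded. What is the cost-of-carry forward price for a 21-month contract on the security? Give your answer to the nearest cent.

PV(dividends) I = 0.16·e^(−0.0298·6/12) + 0.16·e^(−0.0298·7/12)
I = 0.1576 + 0.1572 = 0.3148
F = (S − I)·e^(rT) = (19.01 − 0.3148) · e^(0.0298·21/12)
= 18.6952 · e^0.052150 = 18.6952 × 1.053534 = €19.70

€19.70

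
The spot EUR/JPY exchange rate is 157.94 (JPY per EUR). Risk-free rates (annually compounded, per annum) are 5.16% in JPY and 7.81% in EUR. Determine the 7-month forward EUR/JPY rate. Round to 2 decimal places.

By covered interest parity, F = S · (1+r_JPY)^T / (1+r_EUR)^T
= 157.94 × 1.029784 / 1.044843 = 157.94 × 0.985587
F = 155.66 JPY per EUR

155.66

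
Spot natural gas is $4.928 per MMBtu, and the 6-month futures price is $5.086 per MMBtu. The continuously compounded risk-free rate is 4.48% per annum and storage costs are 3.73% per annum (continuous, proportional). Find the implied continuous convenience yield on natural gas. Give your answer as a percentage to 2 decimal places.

1.90%

F = S·e^((r+u−y)T) ⇒ (r+u−y) = ln(F/S)/T
ln(5.086/4.928) = 0.031558; /T ⇒ 0.063116
y = r + u − ln(F/S)/T = 0.0448 + 0.0373 − 0.063116 = 0.018984
y = 1.90%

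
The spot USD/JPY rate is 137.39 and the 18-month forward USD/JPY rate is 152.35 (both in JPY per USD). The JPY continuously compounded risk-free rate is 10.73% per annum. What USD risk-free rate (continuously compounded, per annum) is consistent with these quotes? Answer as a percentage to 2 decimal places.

3.84%

F = S·e^((r_JPY − r_USD)T) ⇒ r_USD = r_JPY − ln(F/S)/T
ln(152.35/137.39) = 0.103357; /(18/12) = 0.068905
r_USD = 0.1073 − 0.068905 = 0.038395
r_USD = 3.84%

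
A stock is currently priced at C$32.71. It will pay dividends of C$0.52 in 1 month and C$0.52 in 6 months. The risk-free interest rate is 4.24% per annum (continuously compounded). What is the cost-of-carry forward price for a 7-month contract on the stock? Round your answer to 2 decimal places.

PV(dividends) I = 0.52·e^(−0.0424·1/12) + 0.52·e^(−0.0424·6/12)
I = 0.5182 + 0.5091 = 1.0273
F = (S − I)·e^(rT) = (32.71 − 1.0273) · e^(0.0424·7/12)
= 31.6827 · e^0.024733 = 31.6827 × 1.025041 = C$32.48

C$32.48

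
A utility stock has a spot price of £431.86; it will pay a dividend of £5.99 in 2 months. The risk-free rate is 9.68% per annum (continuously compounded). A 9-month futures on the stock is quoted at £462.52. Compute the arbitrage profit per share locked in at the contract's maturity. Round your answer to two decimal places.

PV(dividends) I = 5.99·e^(−0.0968·2/12) = 5.8941
Fair futures F* = (S − I)·e^(rT) = (431.86 − 5.8941)·e^0.072600 = 425.9659 × 1.075300 = 458.0411
Market £462.52 > fair 458.0411: forward overpriced → cash-and-carry (borrow at r, buy the stock and collect the dividends, short the forward).
Profit at T = |F_mkt − F*| = |462.52 − 458.0411| = £4.48 per share

£4.48 per share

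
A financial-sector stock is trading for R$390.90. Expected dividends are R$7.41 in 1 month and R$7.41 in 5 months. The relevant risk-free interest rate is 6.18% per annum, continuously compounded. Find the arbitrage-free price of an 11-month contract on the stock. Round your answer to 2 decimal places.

PV(dividends) I = 7.41·e^(−0.0618·1/12) + 7.41·e^(−0.0618·5/12)
I = 7.3719 + 7.2216 = 14.5935
F = (S − I)·e^(rT) = (390.90 − 14.5935) · e^(0.0618·11/12)
= 376.3065 · e^0.056650 = 376.3065 × 1.058285 = R$398.24

R$398.24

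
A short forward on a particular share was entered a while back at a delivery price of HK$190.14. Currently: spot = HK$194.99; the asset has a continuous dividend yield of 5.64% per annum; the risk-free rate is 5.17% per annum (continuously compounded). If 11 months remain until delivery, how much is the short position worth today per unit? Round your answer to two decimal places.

-HK$3.83

Current fair forward for the remaining 11 months: F = S·e^((r − q)·T), (r − q) = 0.0517 − 0.0564 = -0.0047
F = 194.99 · e^(-0.0047 × 11/12) = 194.99 × 0.995701 = 194.1517
Value of long forward = (F − K)·e^(−rT) = (194.1517 − 190.14) · e^(−0.0517·11/12)
= 4.0117 × 0.953714 = 3.83
Short position value = −(long value) = -HK$3.83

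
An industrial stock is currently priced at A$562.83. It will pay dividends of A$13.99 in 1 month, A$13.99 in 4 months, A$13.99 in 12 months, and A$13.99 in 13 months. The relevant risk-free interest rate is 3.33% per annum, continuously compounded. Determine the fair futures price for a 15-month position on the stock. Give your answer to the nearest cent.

PV(dividends) I = 13.99·e^(−0.0333·1/12) + 13.99·e^(−0.0333·4/12) + 13.99·e^(−0.0333·12/12) + 13.99·e^(−0.0333·13/12)
I = 13.9512 + 13.8356 + 13.5318 + 13.4943 = 54.8129
F = (S − I)·e^(rT) = (562.83 − 54.8129) · e^(0.0333·15/12)
= 508.0171 · e^0.041625 = 508.0171 × 1.042503 = A$529.61

A$529.61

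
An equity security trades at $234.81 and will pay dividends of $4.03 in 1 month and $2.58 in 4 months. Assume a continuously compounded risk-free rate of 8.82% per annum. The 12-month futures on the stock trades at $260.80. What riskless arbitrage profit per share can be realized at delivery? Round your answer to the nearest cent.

$11.44 per share

PV(dividends) I = 4.03·e^(−0.0882·1/12) + 2.58·e^(−0.0882·4/12) = 6.5057
Fair futures F* = (S − I)·e^(rT) = (234.81 − 6.5057)·e^0.088200 = 228.3043 × 1.092207 = 249.3556
Market $260.80 > fair 249.3556: forward overpriced → cash-and-carry (borrow at r, buy the stock and collect the dividends, short the forward).
Profit at T = |F_mkt − F*| = |260.80 − 249.3556| = $11.44 per share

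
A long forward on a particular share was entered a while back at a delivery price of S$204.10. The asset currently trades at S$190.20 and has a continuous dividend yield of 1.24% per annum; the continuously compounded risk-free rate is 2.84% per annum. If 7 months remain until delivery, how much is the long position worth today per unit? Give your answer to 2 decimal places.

-S$11.92

Current fair forward for the remaining 7 months: F = S·e^((r − q)·T), (r − q) = 0.0284 − 0.0124 = 0.0160
F = 190.20 · e^(0.0160 × 7/12) = 190.20 × 1.009377 = 191.9835
Value of long forward = (F − K)·e^(−rT) = (191.9835 − 204.10) · e^(−0.0284·7/12)
= -12.1165 × 0.983570 = -11.92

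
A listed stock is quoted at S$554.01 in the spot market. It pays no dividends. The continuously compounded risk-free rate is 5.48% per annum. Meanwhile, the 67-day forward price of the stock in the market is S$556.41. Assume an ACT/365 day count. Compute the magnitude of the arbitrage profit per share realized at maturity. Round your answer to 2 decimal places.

Fair forward: F* = S·e^(carry·T), with carry = r = 0.0548
F* = 554.01 · e^(0.0548 × 67/365) = 554.01 · e^0.010059 = 554.01 × 1.010110 = S$559.6110
Market S$556.41 < fair S$559.6110: forward underpriced → reverse cash-and-carry (short spot, go long the forward).
At maturity, profit = |F_mkt − F*| = |556.41 − 559.6110| = S$3.20 per share

S$3.20 per share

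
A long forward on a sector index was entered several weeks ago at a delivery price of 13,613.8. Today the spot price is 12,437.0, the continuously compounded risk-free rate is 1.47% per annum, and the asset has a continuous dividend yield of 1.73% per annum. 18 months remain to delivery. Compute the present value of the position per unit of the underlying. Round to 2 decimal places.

-1198.49

Current fair forward for the remaining 18 months: F = S·e^((r − q)·T), (r − q) = 0.0147 − 0.0173 = -0.0026
F = 12437.0 · e^(-0.0026 × 18/12) = 12437.0 × 0.99610760 = 12388.5902
Value of long forward = (F − K)·e^(−rT) = (12388.5902 − 13613.8) · e^(−0.0147·18/12)
= -1225.2098 × 0.97819132 = -1198.49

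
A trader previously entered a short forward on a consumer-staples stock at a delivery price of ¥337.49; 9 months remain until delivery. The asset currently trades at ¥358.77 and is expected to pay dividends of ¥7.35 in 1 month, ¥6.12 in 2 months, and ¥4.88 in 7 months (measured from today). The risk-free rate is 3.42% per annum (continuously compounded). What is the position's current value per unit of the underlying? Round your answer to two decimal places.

PV(remaining dividends) I = 7.35·e^(−0.0342·1/12) + 6.12·e^(−0.0342·2/12) + 4.88·e^(−0.0342·7/12) = 18.1979
Current forward F = (S − I)·e^(rT) = (358.77 − 18.1979)·e^(0.0342·9/12) = 340.5721 × 1.025982 = 349.4208
Value (long) = (F − K)·e^(−rT) = (349.4208 − 337.49) × 0.974676 = 11.6287
Short position value = −(long value) = -¥11.63

-¥11.63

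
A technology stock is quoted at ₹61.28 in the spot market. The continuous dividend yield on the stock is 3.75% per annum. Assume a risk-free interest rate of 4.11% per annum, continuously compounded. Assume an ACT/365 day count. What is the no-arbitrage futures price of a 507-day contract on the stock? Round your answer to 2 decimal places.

F = S·e^((r − q)T) = 61.28 · e^((0.0411 − 0.0375) × 507/365)
= 61.28 · e^0.005001 = 61.28 × 1.005014
F = ₹61.59

₹61.59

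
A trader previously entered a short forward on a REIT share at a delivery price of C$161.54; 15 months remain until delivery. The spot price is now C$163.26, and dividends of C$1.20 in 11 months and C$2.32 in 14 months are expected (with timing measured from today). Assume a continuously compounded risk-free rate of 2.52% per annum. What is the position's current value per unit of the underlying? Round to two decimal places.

-C$3.30

PV(remaining dividends) I = 1.20·e^(−0.0252·11/12) + 2.32·e^(−0.0252·14/12) = 3.4254
Current forward F = (S − I)·e^(rT) = (163.26 − 3.4254)·e^(0.0252·15/12) = 159.8346 × 1.032001 = 164.9495
Value (long) = (F − K)·e^(−rT) = (164.9495 − 161.54) × 0.968991 = 3.3038
Short position value = −(long value) = -C$3.30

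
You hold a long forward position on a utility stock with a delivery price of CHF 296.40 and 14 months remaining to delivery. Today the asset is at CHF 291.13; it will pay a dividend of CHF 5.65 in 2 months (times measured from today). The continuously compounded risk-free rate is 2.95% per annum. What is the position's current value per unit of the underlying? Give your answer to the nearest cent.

-CHF 0.86

PV(remaining dividends) I = 5.65·e^(−0.0295·2/12) = 5.6223
Current forward F = (S − I)·e^(rT) = (291.13 − 5.6223)·e^(0.0295·14/12) = 285.5077 × 1.035016 = 295.5050
Value (long) = (F − K)·e^(−rT) = (295.5050 − 296.40) × 0.966169 = -0.8647
Value = -CHF 0.86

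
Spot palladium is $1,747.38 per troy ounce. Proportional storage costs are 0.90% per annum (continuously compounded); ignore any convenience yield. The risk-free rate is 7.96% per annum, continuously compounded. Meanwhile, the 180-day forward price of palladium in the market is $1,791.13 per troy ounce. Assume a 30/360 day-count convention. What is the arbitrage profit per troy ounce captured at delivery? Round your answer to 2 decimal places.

Fair forward: F* = S·e^(carry·T), with carry = (r + u) = 0.0796 + 0.0090 = 0.0886
F* = 1747.38 · e^(0.0886 × 180/360) = 1747.38 · e^0.04430000 = 1747.38 × 1.04529590 = $1826.5291
Market $1791.13 < fair $1826.5291: forward underpriced → reverse cash-and-carry (short spot, go long the forward).
At maturity, profit = |F_mkt − F*| = |1791.13 − 1826.5291| = $35.40 per troy ounce

$35.40 per troy ounce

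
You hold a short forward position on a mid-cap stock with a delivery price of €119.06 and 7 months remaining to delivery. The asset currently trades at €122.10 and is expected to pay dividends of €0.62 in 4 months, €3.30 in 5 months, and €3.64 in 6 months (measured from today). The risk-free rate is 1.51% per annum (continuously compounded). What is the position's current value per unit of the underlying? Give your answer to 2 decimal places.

PV(remaining dividends) I = 0.62·e^(−0.0151·4/12) + 3.30·e^(−0.0151·5/12) + 3.64·e^(−0.0151·6/12) = 7.5088
Current forward F = (S − I)·e^(rT) = (122.10 − 7.5088)·e^(0.0151·7/12) = 114.5912 × 1.008847 = 115.6050
Value (long) = (F − K)·e^(−rT) = (115.6050 − 119.06) × 0.991230 = -3.4247
Short position value = −(long value) = €3.42

€3.42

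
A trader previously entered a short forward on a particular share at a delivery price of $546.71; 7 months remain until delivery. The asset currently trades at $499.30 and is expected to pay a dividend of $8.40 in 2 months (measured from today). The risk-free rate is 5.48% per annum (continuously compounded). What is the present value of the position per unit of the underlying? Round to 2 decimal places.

$38.53

PV(remaining dividends) I = 8.40·e^(−0.0548·2/12) = 8.3236
Current forward F = (S − I)·e^(rT) = (499.30 − 8.3236)·e^(0.0548·7/12) = 490.9764 × 1.032483 = 506.9248
Value (long) = (F − K)·e^(−rT) = (506.9248 − 546.71) × 0.968539 = -38.5335
Short position value = −(long value) = $38.53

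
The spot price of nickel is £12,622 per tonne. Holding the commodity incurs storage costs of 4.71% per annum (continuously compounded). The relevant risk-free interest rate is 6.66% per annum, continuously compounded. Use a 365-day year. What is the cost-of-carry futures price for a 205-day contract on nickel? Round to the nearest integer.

Net carry = r + u − y = 0.0666 + 0.0471 − 0.0000 = 0.1137
F = S·e^((r+u−y)T) = 12622 · e^(0.1137 × 205/365) = 12622 · e^0.063859
= 12622 × 1.065942 = £13,454 per tonne

£13,454 per tonne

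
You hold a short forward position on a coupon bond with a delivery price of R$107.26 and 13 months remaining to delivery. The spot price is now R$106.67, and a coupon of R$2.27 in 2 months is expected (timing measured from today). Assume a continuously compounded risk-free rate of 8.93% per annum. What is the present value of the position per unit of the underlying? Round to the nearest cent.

-R$7.06

PV(remaining coupons) I = 2.27·e^(−0.0893·2/12) = 2.2365
Current forward F = (S − I)·e^(rT) = (106.67 − 2.2365)·e^(0.0893·13/12) = 104.4335 × 1.101576 = 115.0414
Value (long) = (F − K)·e^(−rT) = (115.0414 − 107.26) × 0.907790 = 7.0639
Short position value = −(long value) = -R$7.06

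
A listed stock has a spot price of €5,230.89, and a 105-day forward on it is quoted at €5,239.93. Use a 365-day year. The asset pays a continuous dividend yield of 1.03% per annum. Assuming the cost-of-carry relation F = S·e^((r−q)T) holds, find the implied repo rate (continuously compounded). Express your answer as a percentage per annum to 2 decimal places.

From F = S·e^((r−q)T): (r − q) = ln(F/S)/T
ln(5239.93/5230.89) = ln(1.001728) = 0.001727
(r − q) = 0.001727 / (105/365) = 0.006003
r = ln(F/S)/T + q = 0.006003 + 0.0103 = 0.016303
r = 1.63%

1.63%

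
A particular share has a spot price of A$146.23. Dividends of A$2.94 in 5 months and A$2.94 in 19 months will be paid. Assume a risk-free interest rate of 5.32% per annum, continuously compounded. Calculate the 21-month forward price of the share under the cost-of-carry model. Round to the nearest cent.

A$154.38

PV(dividends) I = 2.94·e^(−0.0532·5/12) + 2.94·e^(−0.0532·19/12)
I = 2.8755 + 2.7025 = 5.5780
F = (S − I)·e^(rT) = (146.23 − 5.5780) · e^(0.0532·21/12)
= 140.6520 · e^0.093100 = 140.6520 × 1.097571 = A$154.38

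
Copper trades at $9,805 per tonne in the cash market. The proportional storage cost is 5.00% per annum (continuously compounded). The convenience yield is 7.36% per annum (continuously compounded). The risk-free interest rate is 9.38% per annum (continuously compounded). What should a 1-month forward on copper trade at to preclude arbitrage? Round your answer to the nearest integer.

$9,863 per tonne

Net carry = r + u − y = 0.0938 + 0.0500 − 0.0736 = 0.0702
F = S·e^((r+u−y)T) = 9805 · e^(0.0702 × 1/12) = 9805 · e^0.005850
= 9805 × 1.005867 = $9,863 per tonne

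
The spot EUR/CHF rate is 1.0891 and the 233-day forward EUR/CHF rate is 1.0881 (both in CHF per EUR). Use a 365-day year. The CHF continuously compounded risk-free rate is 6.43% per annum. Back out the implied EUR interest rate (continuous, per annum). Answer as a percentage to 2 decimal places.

6.57%

F = S·e^((r_CHF − r_EUR)T) ⇒ r_EUR = r_CHF − ln(F/S)/T
ln(1.0881/1.0891) = -0.000919; /(233/365) = -0.001440
r_EUR = 0.0643 + 0.001440 = 0.065740
r_EUR = 6.57%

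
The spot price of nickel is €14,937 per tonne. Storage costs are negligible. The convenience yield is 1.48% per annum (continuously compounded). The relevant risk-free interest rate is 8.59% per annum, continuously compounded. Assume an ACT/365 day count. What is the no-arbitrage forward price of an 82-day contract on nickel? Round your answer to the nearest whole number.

€15,178 per tonne

Net carry = r + u − y = 0.0859 + 0.0000 − 0.0148 = 0.0711
F = S·e^((r+u−y)T) = 14937 · e^(0.0711 × 82/365) = 14937 · e^0.015973
= 14937 × 1.016101 = €15,178 per tonne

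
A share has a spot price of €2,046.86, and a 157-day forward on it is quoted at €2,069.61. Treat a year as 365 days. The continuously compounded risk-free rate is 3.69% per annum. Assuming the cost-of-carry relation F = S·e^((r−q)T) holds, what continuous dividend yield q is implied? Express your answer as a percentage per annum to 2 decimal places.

From F = S·e^((r−q)T): (r − q) = ln(F/S)/T
ln(2069.61/2046.86) = ln(1.011115) = 0.011054
(r − q) = 0.011054 / (157/365) = 0.025699
q = r − ln(F/S)/T = 0.0369 − 0.025699 = 0.011201
q = 1.12%

1.12%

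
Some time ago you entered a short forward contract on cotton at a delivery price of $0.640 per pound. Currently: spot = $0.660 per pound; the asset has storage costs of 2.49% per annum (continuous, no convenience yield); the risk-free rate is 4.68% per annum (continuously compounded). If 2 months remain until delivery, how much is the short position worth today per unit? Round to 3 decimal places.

-$0.028 per pound

Current fair forward for the remaining 2 months: F = S·e^((r + u)·T), (r + u) = 0.0468 + 0.0249 = 0.0717
F = 0.660 · e^(0.0717 × 2/12) = 0.660 × 1.012022 = 0.6679
Value of long forward = (F − K)·e^(−rT) = (0.6679 − 0.640) · e^(−0.0468·2/12)
= 0.0279 × 0.992230 = 0.028
Short position value = −(long value) = -$0.028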